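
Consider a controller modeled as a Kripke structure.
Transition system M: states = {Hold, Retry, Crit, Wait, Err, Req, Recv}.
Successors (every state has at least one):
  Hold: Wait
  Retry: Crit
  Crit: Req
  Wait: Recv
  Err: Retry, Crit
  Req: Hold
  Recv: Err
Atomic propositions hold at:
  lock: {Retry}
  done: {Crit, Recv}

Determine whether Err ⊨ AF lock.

No

AF lock: least fixpoint, start Z0 = {Retry}, add states with every successor in Z. Already a fixed point.
Sat(AF lock) = {Retry}
Err ∉ Sat(AF lock) = {Retry}, so the formula does not hold at Err.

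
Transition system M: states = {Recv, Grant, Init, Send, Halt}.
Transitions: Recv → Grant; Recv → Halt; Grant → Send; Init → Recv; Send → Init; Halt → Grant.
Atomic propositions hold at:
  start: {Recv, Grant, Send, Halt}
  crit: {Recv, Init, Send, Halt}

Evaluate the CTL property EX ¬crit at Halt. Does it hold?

Sat(¬crit) = {Grant}
Sat(EX ¬crit) = {s : some successor in {Grant}} = {Recv, Halt}
Halt ∈ Sat(EX ¬crit) = {Recv, Halt}, so the formula holds at Halt.

Yes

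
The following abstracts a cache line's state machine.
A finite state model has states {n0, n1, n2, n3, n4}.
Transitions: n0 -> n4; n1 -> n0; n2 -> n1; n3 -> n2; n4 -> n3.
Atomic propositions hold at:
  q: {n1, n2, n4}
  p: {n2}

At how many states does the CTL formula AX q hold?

3

Sat(AX q) = {s : every successor in {n1, n2, n4}} = {n0, n2, n3}
|Sat(AX q)| = |{n0, n2, n3}| = 3.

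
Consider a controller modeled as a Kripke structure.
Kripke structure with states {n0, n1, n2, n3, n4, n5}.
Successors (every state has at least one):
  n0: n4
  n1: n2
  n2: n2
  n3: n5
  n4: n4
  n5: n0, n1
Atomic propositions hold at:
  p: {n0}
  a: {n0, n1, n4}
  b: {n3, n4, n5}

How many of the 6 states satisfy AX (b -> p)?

3

Sat(b -> p) = {n0, n1, n2}
Sat(AX (b -> p)) = {s : every successor in {n0, n1, n2}} = {n1, n2, n5}
|Sat(AX (b -> p))| = |{n1, n2, n5}| = 3.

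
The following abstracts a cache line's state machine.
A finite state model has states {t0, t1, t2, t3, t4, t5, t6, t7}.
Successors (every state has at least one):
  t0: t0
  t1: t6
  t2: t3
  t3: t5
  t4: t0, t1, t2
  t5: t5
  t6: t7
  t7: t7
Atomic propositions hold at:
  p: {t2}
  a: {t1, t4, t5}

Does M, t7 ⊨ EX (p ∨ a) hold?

Sat(p ∨ a) = {t1, t2, t4, t5}
Sat(EX (p ∨ a)) = {s : some successor in {t1, t2, t4, t5}} = {t3, t4, t5}
t7 ∉ Sat(EX (p ∨ a)) = {t3, t4, t5}, so the formula does not hold at t7.

No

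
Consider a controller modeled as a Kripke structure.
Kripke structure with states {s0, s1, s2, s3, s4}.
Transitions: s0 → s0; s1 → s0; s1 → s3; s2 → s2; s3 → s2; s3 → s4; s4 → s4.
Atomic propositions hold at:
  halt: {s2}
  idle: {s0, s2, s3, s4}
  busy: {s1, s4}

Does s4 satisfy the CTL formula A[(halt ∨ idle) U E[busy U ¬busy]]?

Sat(halt ∨ idle) = {s0, s2, s3, s4}
Sat(¬busy) = {s0, s2, s3}
E[busy U ¬busy]: least fixpoint, start Z0 = Sat(¬busy) = {s0, s2, s3}, add states in Sat(busy) with some successor in Z. Z1 = {s0, s1, s2, s3}; fixed.
Sat(E[busy U ¬busy]) = {s0, s1, s2, s3}
A[(halt ∨ idle) U E[busy U ¬busy]]: least fixpoint, start Z0 = Sat(E[busy U ¬busy]) = {s0, s1, s2, s3}, add states in Sat(halt ∨ idle) with every successor in Z. Already a fixed point.
Sat(A[(halt ∨ idle) U E[busy U ¬busy]]) = {s0, s1, s2, s3}
s4 ∉ Sat(A[(halt ∨ idle) U E[busy U ¬busy]]) = {s0, s1, s2, s3}, so the formula does not hold at s4.

No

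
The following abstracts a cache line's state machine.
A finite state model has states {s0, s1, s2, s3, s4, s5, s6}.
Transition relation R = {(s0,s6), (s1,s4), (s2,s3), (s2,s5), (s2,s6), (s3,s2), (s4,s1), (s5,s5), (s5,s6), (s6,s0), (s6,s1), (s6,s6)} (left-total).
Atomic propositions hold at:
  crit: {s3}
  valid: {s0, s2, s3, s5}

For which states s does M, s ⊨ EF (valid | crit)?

Sat(valid | crit) = {s0, s2, s3, s5}
EF (valid | crit): least fixpoint, start Z0 = {s0, s2, s3, s5}, add states with some successor in Z. Z1 = {s0, s2, s3, s5, s6}; fixed.
Sat(EF (valid | crit)) = {s0, s2, s3, s5, s6}

{s0, s2, s3, s5, s6}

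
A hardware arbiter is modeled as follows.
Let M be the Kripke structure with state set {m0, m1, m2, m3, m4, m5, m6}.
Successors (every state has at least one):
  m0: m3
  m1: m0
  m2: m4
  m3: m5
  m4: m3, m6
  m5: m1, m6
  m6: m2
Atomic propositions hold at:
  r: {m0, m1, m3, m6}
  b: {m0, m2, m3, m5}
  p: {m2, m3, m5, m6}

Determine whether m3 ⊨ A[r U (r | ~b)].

Yes

Sat(~b) = {m1, m4, m6}
Sat(r | ~b) = {m0, m1, m3, m4, m6}
A[r U (r | ~b)]: least fixpoint, start Z0 = Sat((r | ~b)) = {m0, m1, m3, m4, m6}, add states in Sat(r) with every successor in Z. Already a fixed point.
Sat(A[r U (r | ~b)]) = {m0, m1, m3, m4, m6}
m3 ∈ Sat(A[r U (r | ~b)]) = {m0, m1, m3, m4, m6}, so the formula holds at m3.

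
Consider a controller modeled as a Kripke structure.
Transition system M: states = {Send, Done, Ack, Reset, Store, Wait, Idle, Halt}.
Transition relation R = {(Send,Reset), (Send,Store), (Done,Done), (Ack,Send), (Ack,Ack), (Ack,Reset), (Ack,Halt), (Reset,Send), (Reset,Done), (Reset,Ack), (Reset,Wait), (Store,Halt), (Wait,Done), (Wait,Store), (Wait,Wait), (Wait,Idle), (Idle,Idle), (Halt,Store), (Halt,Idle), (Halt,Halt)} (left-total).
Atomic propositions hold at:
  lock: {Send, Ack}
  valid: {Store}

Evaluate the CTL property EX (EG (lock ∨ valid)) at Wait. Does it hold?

No

Sat(lock ∨ valid) = {Send, Ack, Store}
EG (lock ∨ valid): greatest fixpoint, start Z0 = {Send, Ack, Store}, keep only states in Sat with some successor in Z. Z1 = {Send, Ack}; Z2 = {Ack}; fixed.
Sat(EG (lock ∨ valid)) = {Ack}
Sat(EX (EG (lock ∨ valid))) = {s : some successor in {Ack}} = {Ack, Reset}
Wait ∉ Sat(EX (EG (lock ∨ valid))) = {Ack, Reset}, so the formula does not hold at Wait.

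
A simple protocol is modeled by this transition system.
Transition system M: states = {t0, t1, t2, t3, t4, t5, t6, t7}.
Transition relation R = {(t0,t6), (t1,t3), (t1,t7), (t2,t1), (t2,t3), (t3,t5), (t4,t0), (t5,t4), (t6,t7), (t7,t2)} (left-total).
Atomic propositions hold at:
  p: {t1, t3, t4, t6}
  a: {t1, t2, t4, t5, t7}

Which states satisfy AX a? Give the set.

{t3, t5, t6, t7}

Sat(AX a) = {s : every successor in {t1, t2, t4, t5, t7}} = {t3, t5, t6, t7}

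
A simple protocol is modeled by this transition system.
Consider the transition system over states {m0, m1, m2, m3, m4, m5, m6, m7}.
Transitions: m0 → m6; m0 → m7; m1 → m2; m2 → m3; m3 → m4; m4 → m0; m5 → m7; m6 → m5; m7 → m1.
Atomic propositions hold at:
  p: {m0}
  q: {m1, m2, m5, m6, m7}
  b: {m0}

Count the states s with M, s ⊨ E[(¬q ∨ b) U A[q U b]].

3

Sat(¬q) = {m0, m3, m4}
Sat(¬q ∨ b) = {m0, m3, m4}
A[q U b]: least fixpoint, start Z0 = Sat(b) = {m0}, add states in Sat(q) with every successor in Z. Already a fixed point.
Sat(A[q U b]) = {m0}
E[(¬q ∨ b) U A[q U b]]: least fixpoint, start Z0 = Sat(A[q U b]) = {m0}, add states in Sat(¬q ∨ b) with some successor in Z. Z1 = {m0, m4}; Z2 = {m0, m3, m4}; fixed.
Sat(E[(¬q ∨ b) U A[q U b]]) = {m0, m3, m4}
|Sat(E[(¬q ∨ b) U A[q U b]])| = |{m0, m3, m4}| = 3.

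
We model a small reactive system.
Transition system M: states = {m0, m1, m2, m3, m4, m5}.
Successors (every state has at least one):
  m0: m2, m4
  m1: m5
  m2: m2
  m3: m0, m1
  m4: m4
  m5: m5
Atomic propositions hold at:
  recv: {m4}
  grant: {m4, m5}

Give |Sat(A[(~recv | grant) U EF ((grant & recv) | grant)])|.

5

Sat(~recv) = {m0, m1, m2, m3, m5}
Sat(~recv | grant) = {m0, m1, m2, m3, m4, m5}
Sat(grant & recv) = {m4}
Sat((grant & recv) | grant) = {m4, m5}
EF ((grant & recv) | grant): least fixpoint, start Z0 = {m4, m5}, add states with some successor in Z. Z1 = {m0, m1, m4, m5}; Z2 = {m0, m1, m3, m4, m5}; fixed.
Sat(EF ((grant & recv) | grant)) = {m0, m1, m3, m4, m5}
A[(~recv | grant) U EF ((grant & recv) | grant)]: least fixpoint, start Z0 = Sat(EF ((grant & recv) | grant)) = {m0, m1, m3, m4, m5}, add states in Sat(~recv | grant) with every successor in Z. Already a fixed point.
Sat(A[(~recv | grant) U EF ((grant & recv) | grant)]) = {m0, m1, m3, m4, m5}
|Sat(A[(~recv | grant) U EF ((grant & recv) | grant)])| = |{m0, m1, m3, m4, m5}| = 5.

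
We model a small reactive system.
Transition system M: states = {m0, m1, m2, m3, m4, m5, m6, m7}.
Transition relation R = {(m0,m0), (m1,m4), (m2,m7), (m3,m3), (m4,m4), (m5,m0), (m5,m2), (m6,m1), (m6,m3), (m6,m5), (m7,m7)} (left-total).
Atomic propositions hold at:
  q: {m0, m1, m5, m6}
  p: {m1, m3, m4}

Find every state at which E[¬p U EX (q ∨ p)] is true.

Sat(¬p) = {m0, m2, m5, m6, m7}
Sat(q ∨ p) = {m0, m1, m3, m4, m5, m6}
Sat(EX (q ∨ p)) = {s : some successor in {m0, m1, m3, m4, m5, m6}} = {m0, m1, m3, m4, m5, m6}
E[¬p U EX (q ∨ p)]: least fixpoint, start Z0 = Sat(EX (q ∨ p)) = {m0, m1, m3, m4, m5, m6}, add states in Sat(¬p) with some successor in Z. Already a fixed point.
Sat(E[¬p U EX (q ∨ p)]) = {m0, m1, m3, m4, m5, m6}

{m0, m1, m3, m4, m5, m6}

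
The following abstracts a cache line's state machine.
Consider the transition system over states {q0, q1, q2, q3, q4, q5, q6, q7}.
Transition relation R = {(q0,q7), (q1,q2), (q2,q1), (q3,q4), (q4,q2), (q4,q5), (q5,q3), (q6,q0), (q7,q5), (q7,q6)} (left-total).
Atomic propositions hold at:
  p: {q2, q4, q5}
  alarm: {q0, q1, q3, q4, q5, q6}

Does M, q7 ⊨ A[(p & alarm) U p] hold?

Sat(p & alarm) = {q4, q5}
A[(p & alarm) U p]: least fixpoint, start Z0 = Sat(p) = {q2, q4, q5}, add states in Sat(p & alarm) with every successor in Z. Already a fixed point.
Sat(A[(p & alarm) U p]) = {q2, q4, q5}
q7 ∉ Sat(A[(p & alarm) U p]) = {q2, q4, q5}, so the formula does not hold at q7.

No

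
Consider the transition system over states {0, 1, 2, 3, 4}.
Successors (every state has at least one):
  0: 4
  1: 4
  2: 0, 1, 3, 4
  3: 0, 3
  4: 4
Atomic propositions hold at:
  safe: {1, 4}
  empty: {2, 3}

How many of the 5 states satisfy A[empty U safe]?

A[empty U safe]: least fixpoint, start Z0 = Sat(safe) = {1, 4}, add states in Sat(empty) with every successor in Z. Already a fixed point.
Sat(A[empty U safe]) = {1, 4}
|Sat(A[empty U safe])| = |{1, 4}| = 2.

2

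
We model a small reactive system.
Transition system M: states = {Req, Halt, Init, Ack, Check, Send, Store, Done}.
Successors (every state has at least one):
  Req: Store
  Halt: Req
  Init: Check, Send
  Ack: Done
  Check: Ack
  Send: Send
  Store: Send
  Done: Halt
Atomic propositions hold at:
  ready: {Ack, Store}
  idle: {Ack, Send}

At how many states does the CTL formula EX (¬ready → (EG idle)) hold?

5

Sat(¬ready) = {Req, Halt, Init, Check, Send, Done}
EG idle: greatest fixpoint, start Z0 = {Ack, Send}, keep only states in Sat with some successor in Z. Z1 = {Send}; fixed.
Sat(EG idle) = {Send}
Sat(¬ready → (EG idle)) = {Ack, Send, Store}
Sat(EX (¬ready → (EG idle))) = {s : some successor in {Ack, Send, Store}} = {Req, Init, Check, Send, Store}
|Sat(EX (¬ready → (EG idle)))| = |{Req, Init, Check, Send, Store}| = 5.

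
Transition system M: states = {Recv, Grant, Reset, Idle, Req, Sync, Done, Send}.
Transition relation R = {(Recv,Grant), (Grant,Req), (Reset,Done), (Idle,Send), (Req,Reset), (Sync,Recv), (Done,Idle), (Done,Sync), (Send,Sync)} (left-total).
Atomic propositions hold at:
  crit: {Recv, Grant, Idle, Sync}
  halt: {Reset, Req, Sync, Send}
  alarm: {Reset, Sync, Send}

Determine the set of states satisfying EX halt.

Sat(EX halt) = {s : some successor in {Reset, Req, Sync, Send}} = {Grant, Idle, Req, Done, Send}

{Grant, Idle, Req, Done, Send}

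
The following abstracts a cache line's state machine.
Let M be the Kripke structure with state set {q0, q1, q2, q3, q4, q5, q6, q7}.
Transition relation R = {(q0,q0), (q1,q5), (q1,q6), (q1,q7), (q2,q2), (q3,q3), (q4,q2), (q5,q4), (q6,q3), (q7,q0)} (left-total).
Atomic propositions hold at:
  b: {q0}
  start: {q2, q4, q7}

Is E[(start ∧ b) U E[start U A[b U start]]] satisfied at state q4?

Sat(start ∧ b) = ∅
A[b U start]: least fixpoint, start Z0 = Sat(start) = {q2, q4, q7}, add states in Sat(b) with every successor in Z. Already a fixed point.
Sat(A[b U start]) = {q2, q4, q7}
E[start U A[b U start]]: least fixpoint, start Z0 = Sat(A[b U start]) = {q2, q4, q7}, add states in Sat(start) with some successor in Z. Already a fixed point.
Sat(E[start U A[b U start]]) = {q2, q4, q7}
E[(start ∧ b) U E[start U A[b U start]]]: least fixpoint, start Z0 = Sat(E[start U A[b U start]]) = {q2, q4, q7}, add states in Sat(start ∧ b) with some successor in Z. Already a fixed point.
Sat(E[(start ∧ b) U E[start U A[b U start]]]) = {q2, q4, q7}
q4 ∈ Sat(E[(start ∧ b) U E[start U A[b U start]]]) = {q2, q4, q7}, so the formula holds at q4.

Yes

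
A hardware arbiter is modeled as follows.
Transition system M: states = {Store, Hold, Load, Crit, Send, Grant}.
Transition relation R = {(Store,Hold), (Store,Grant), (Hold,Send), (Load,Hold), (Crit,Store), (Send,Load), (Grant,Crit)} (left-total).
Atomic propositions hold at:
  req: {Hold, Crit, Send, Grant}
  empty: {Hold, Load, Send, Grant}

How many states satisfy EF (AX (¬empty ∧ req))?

Sat(¬empty) = {Store, Crit}
Sat(¬empty ∧ req) = {Crit}
Sat(AX (¬empty ∧ req)) = {s : every successor in {Crit}} = {Grant}
EF (AX (¬empty ∧ req)): least fixpoint, start Z0 = {Grant}, add states with some successor in Z. Z1 = {Store, Grant}; Z2 = {Store, Crit, Grant}; fixed.
Sat(EF (AX (¬empty ∧ req))) = {Store, Crit, Grant}
|Sat(EF (AX (¬empty ∧ req)))| = |{Store, Crit, Grant}| = 3.

3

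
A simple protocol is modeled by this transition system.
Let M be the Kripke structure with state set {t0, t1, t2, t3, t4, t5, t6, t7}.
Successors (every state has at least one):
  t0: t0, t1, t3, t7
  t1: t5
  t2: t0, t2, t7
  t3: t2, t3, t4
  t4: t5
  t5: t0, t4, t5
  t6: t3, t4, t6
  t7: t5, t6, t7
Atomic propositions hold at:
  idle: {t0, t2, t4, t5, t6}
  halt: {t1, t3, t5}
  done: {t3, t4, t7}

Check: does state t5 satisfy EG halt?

EG halt: greatest fixpoint, start Z0 = {t1, t3, t5}, keep only states in Sat with some successor in Z. Already a fixed point.
Sat(EG halt) = {t1, t3, t5}
t5 ∈ Sat(EG halt) = {t1, t3, t5}, so the formula holds at t5.

Yes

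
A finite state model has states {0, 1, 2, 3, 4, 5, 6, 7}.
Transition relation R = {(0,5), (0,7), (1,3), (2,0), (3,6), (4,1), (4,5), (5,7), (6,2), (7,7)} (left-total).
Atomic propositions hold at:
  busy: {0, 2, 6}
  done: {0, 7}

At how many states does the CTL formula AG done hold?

1

AG done: greatest fixpoint, start Z0 = {0, 7}, keep only states in Sat with every successor in Z. Z1 = {7}; fixed.
Sat(AG done) = {7}
|Sat(AG done)| = |{7}| = 1.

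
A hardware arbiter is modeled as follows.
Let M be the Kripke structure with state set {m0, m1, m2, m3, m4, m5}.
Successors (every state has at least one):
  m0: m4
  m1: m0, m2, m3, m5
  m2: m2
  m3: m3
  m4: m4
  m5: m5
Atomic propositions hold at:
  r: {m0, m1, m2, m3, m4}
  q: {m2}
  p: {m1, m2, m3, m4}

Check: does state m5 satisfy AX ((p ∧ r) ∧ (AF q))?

No

Sat(p ∧ r) = {m1, m2, m3, m4}
AF q: least fixpoint, start Z0 = {m2}, add states with every successor in Z. Already a fixed point.
Sat(AF q) = {m2}
Sat((p ∧ r) ∧ (AF q)) = {m2}
Sat(AX ((p ∧ r) ∧ (AF q))) = {s : every successor in {m2}} = {m2}
m5 ∉ Sat(AX ((p ∧ r) ∧ (AF q))) = {m2}, so the formula does not hold at m5.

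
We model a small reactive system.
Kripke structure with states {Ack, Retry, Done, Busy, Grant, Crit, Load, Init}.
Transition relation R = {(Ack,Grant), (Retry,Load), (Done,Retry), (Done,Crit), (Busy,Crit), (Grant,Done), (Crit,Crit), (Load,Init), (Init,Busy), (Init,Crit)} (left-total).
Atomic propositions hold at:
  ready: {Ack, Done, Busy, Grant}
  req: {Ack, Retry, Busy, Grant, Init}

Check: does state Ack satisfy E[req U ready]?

Yes

E[req U ready]: least fixpoint, start Z0 = Sat(ready) = {Ack, Done, Busy, Grant}, add states in Sat(req) with some successor in Z. Z1 = {Ack, Done, Busy, Grant, Init}; fixed.
Sat(E[req U ready]) = {Ack, Done, Busy, Grant, Init}
Ack ∈ Sat(E[req U ready]) = {Ack, Done, Busy, Grant, Init}, so the formula holds at Ack.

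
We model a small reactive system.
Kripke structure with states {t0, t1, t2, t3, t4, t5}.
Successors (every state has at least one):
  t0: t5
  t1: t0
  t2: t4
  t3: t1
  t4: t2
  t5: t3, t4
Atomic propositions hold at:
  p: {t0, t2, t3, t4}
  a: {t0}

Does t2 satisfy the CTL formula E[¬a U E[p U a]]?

No

Sat(¬a) = {t1, t2, t3, t4, t5}
E[p U a]: least fixpoint, start Z0 = Sat(a) = {t0}, add states in Sat(p) with some successor in Z. Already a fixed point.
Sat(E[p U a]) = {t0}
E[¬a U E[p U a]]: least fixpoint, start Z0 = Sat(E[p U a]) = {t0}, add states in Sat(¬a) with some successor in Z. Z1 = {t0, t1}; Z2 = {t0, t1, t3}; Z3 = {t0, t1, t3, t5}; fixed.
Sat(E[¬a U E[p U a]]) = {t0, t1, t3, t5}
t2 ∉ Sat(E[¬a U E[p U a]]) = {t0, t1, t3, t5}, so the formula does not hold at t2.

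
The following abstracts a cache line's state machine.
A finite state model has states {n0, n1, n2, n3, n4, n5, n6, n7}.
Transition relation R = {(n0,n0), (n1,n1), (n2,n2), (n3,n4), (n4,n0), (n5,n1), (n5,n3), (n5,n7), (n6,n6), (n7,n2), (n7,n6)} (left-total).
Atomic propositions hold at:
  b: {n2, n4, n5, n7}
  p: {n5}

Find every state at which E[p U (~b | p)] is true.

{n0, n1, n3, n5, n6}

Sat(~b) = {n0, n1, n3, n6}
Sat(~b | p) = {n0, n1, n3, n5, n6}
E[p U (~b | p)]: least fixpoint, start Z0 = Sat((~b | p)) = {n0, n1, n3, n5, n6}, add states in Sat(p) with some successor in Z. Already a fixed point.
Sat(E[p U (~b | p)]) = {n0, n1, n3, n5, n6}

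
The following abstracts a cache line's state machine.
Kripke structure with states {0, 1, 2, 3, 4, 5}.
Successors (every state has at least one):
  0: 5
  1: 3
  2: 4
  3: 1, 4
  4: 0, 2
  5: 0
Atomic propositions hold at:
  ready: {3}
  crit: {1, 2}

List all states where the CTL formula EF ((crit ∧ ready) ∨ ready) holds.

{1, 3}

Sat(crit ∧ ready) = ∅
Sat((crit ∧ ready) ∨ ready) = {3}
EF ((crit ∧ ready) ∨ ready): least fixpoint, start Z0 = {3}, add states with some successor in Z. Z1 = {1, 3}; fixed.
Sat(EF ((crit ∧ ready) ∨ ready)) = {1, 3}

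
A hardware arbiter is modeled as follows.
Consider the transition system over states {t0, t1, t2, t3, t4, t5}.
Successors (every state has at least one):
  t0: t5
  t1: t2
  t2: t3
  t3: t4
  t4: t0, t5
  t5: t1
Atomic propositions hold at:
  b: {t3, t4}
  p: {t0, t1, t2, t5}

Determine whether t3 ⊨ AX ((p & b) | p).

No

Sat(p & b) = ∅
Sat((p & b) | p) = {t0, t1, t2, t5}
Sat(AX ((p & b) | p)) = {s : every successor in {t0, t1, t2, t5}} = {t0, t1, t4, t5}
t3 ∉ Sat(AX ((p & b) | p)) = {t0, t1, t4, t5}, so the formula does not hold at t3.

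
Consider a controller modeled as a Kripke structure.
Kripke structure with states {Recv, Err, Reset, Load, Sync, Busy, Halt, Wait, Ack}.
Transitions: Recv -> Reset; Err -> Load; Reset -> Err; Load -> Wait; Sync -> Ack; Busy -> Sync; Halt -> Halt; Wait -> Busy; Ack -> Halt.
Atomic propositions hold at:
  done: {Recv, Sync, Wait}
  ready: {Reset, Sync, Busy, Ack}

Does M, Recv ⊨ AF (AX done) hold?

Yes

Sat(AX done) = {s : every successor in {Recv, Sync, Wait}} = {Load, Busy}
AF (AX done): least fixpoint, start Z0 = {Load, Busy}, add states with every successor in Z. Z1 = {Err, Load, Busy, Wait}; Z2 = {Err, Reset, Load, Busy, Wait}; Z3 = {Recv, Err, Reset, Load, Busy, Wait}; fixed.
Sat(AF (AX done)) = {Recv, Err, Reset, Load, Busy, Wait}
Recv ∈ Sat(AF (AX done)) = {Recv, Err, Reset, Load, Busy, Wait}, so the formula holds at Recv.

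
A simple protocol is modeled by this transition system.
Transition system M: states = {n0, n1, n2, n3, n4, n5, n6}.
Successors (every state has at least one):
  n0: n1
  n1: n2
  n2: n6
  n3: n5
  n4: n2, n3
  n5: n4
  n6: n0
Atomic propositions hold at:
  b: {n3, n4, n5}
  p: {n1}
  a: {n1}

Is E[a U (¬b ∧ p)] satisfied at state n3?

No

Sat(¬b) = {n0, n1, n2, n6}
Sat(¬b ∧ p) = {n1}
E[a U (¬b ∧ p)]: least fixpoint, start Z0 = Sat((¬b ∧ p)) = {n1}, add states in Sat(a) with some successor in Z. Already a fixed point.
Sat(E[a U (¬b ∧ p)]) = {n1}
n3 ∉ Sat(E[a U (¬b ∧ p)]) = {n1}, so the formula does not hold at n3.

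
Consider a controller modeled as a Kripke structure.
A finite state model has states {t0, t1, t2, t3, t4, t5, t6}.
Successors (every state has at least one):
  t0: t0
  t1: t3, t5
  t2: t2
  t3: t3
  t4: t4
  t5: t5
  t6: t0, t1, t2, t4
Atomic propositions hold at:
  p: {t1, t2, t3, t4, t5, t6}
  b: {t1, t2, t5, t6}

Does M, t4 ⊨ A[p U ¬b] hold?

Yes

Sat(¬b) = {t0, t3, t4}
A[p U ¬b]: least fixpoint, start Z0 = Sat(¬b) = {t0, t3, t4}, add states in Sat(p) with every successor in Z. Already a fixed point.
Sat(A[p U ¬b]) = {t0, t3, t4}
t4 ∈ Sat(A[p U ¬b]) = {t0, t3, t4}, so the formula holds at t4.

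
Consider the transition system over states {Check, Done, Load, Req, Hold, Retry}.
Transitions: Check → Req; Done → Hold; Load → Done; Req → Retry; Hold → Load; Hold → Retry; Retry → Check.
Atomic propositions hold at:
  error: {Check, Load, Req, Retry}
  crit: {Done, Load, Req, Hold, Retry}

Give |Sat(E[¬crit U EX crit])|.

Sat(¬crit) = {Check}
Sat(EX crit) = {s : some successor in {Done, Load, Req, Hold, Retry}} = {Check, Done, Load, Req, Hold}
E[¬crit U EX crit]: least fixpoint, start Z0 = Sat(EX crit) = {Check, Done, Load, Req, Hold}, add states in Sat(¬crit) with some successor in Z. Already a fixed point.
Sat(E[¬crit U EX crit]) = {Check, Done, Load, Req, Hold}
|Sat(E[¬crit U EX crit])| = |{Check, Done, Load, Req, Hold}| = 5.

5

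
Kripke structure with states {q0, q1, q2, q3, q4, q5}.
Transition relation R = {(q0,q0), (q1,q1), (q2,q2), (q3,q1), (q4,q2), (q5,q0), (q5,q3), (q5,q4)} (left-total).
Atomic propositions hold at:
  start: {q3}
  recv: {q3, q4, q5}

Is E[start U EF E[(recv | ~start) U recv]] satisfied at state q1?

No

Sat(~start) = {q0, q1, q2, q4, q5}
Sat(recv | ~start) = {q0, q1, q2, q3, q4, q5}
E[(recv | ~start) U recv]: least fixpoint, start Z0 = Sat(recv) = {q3, q4, q5}, add states in Sat(recv | ~start) with some successor in Z. Already a fixed point.
Sat(E[(recv | ~start) U recv]) = {q3, q4, q5}
EF E[(recv | ~start) U recv]: least fixpoint, start Z0 = {q3, q4, q5}, add states with some successor in Z. Already a fixed point.
Sat(EF E[(recv | ~start) U recv]) = {q3, q4, q5}
E[start U EF E[(recv | ~start) U recv]]: least fixpoint, start Z0 = Sat(EF E[(recv | ~start) U recv]) = {q3, q4, q5}, add states in Sat(start) with some successor in Z. Already a fixed point.
Sat(E[start U EF E[(recv | ~start) U recv]]) = {q3, q4, q5}
q1 ∉ Sat(E[start U EF E[(recv | ~start) U recv]]) = {q3, q4, q5}, so the formula does not hold at q1.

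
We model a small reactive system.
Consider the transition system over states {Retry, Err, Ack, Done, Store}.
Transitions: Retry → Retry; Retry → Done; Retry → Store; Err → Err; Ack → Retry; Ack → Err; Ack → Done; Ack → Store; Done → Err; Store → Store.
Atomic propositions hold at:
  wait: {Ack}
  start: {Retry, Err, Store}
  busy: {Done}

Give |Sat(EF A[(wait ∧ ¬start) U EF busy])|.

Sat(¬start) = {Ack, Done}
Sat(wait ∧ ¬start) = {Ack}
EF busy: least fixpoint, start Z0 = {Done}, add states with some successor in Z. Z1 = {Retry, Ack, Done}; fixed.
Sat(EF busy) = {Retry, Ack, Done}
A[(wait ∧ ¬start) U EF busy]: least fixpoint, start Z0 = Sat(EF busy) = {Retry, Ack, Done}, add states in Sat(wait ∧ ¬start) with every successor in Z. Already a fixed point.
Sat(A[(wait ∧ ¬start) U EF busy]) = {Retry, Ack, Done}
EF A[(wait ∧ ¬start) U EF busy]: least fixpoint, start Z0 = {Retry, Ack, Done}, add states with some successor in Z. Already a fixed point.
Sat(EF A[(wait ∧ ¬start) U EF busy]) = {Retry, Ack, Done}
|Sat(EF A[(wait ∧ ¬start) U EF busy])| = |{Retry, Ack, Done}| = 3.

3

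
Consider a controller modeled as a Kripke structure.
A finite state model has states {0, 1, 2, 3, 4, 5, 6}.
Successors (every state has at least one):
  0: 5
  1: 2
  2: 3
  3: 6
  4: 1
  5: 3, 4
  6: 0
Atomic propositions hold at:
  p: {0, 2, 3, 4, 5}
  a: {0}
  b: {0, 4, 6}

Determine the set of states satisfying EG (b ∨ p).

{0, 2, 3, 5, 6}

Sat(b ∨ p) = {0, 2, 3, 4, 5, 6}
EG (b ∨ p): greatest fixpoint, start Z0 = {0, 2, 3, 4, 5, 6}, keep only states in Sat with some successor in Z. Z1 = {0, 2, 3, 5, 6}; fixed.
Sat(EG (b ∨ p)) = {0, 2, 3, 5, 6}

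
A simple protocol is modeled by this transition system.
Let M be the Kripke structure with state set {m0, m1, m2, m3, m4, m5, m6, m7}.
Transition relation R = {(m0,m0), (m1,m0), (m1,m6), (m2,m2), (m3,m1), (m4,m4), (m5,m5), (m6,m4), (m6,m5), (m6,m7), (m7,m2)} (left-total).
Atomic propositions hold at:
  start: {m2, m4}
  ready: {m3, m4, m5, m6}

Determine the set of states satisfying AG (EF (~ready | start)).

Sat(~ready) = {m0, m1, m2, m7}
Sat(~ready | start) = {m0, m1, m2, m4, m7}
EF (~ready | start): least fixpoint, start Z0 = {m0, m1, m2, m4, m7}, add states with some successor in Z. Z1 = {m0, m1, m2, m3, m4, m6, m7}; fixed.
Sat(EF (~ready | start)) = {m0, m1, m2, m3, m4, m6, m7}
AG (EF (~ready | start)): greatest fixpoint, start Z0 = {m0, m1, m2, m3, m4, m6, m7}, keep only states in Sat with every successor in Z. Z1 = {m0, m1, m2, m3, m4, m7}; Z2 = {m0, m2, m3, m4, m7}; Z3 = {m0, m2, m4, m7}; fixed.
Sat(AG (EF (~ready | start))) = {m0, m2, m4, m7}

{m0, m2, m4, m7}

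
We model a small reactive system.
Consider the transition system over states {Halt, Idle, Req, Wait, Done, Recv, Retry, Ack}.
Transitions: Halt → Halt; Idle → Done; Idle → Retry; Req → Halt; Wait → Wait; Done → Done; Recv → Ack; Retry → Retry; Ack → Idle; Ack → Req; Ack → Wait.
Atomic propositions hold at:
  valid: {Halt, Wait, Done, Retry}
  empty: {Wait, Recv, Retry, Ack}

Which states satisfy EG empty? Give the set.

{Wait, Recv, Retry, Ack}

EG empty: greatest fixpoint, start Z0 = {Wait, Recv, Retry, Ack}, keep only states in Sat with some successor in Z. Already a fixed point.
Sat(EG empty) = {Wait, Recv, Retry, Ack}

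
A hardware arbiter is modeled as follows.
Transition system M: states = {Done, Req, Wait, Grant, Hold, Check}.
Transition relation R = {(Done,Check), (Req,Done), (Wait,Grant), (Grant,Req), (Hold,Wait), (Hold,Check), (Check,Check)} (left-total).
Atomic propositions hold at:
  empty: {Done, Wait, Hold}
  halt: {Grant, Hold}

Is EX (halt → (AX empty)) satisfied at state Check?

Sat(AX empty) = {s : every successor in {Done, Wait, Hold}} = {Req}
Sat(halt → (AX empty)) = {Done, Req, Wait, Check}
Sat(EX (halt → (AX empty))) = {s : some successor in {Done, Req, Wait, Check}} = {Done, Req, Grant, Hold, Check}
Check ∈ Sat(EX (halt → (AX empty))) = {Done, Req, Grant, Hold, Check}, so the formula holds at Check.

Yes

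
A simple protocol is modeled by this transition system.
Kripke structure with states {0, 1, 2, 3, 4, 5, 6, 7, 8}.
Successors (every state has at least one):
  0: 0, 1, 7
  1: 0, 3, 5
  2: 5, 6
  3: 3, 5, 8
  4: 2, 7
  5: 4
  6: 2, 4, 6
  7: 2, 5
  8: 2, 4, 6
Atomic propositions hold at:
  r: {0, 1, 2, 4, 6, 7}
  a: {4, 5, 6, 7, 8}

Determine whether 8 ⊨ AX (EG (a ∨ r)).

Yes

Sat(a ∨ r) = {0, 1, 2, 4, 5, 6, 7, 8}
EG (a ∨ r): greatest fixpoint, start Z0 = {0, 1, 2, 4, 5, 6, 7, 8}, keep only states in Sat with some successor in Z. Already a fixed point.
Sat(EG (a ∨ r)) = {0, 1, 2, 4, 5, 6, 7, 8}
Sat(AX (EG (a ∨ r))) = {s : every successor in {0, 1, 2, 4, 5, 6, 7, 8}} = {0, 2, 4, 5, 6, 7, 8}
8 ∈ Sat(AX (EG (a ∨ r))) = {0, 2, 4, 5, 6, 7, 8}, so the formula holds at 8.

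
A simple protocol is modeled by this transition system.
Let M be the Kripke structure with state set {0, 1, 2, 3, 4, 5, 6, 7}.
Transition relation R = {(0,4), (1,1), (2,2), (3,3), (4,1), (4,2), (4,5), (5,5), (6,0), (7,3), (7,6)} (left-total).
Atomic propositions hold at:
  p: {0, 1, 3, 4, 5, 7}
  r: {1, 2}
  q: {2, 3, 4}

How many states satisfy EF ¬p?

Sat(¬p) = {2, 6}
EF ¬p: least fixpoint, start Z0 = {2, 6}, add states with some successor in Z. Z1 = {2, 4, 6, 7}; Z2 = {0, 2, 4, 6, 7}; fixed.
Sat(EF ¬p) = {0, 2, 4, 6, 7}
|Sat(EF ¬p)| = |{0, 2, 4, 6, 7}| = 5.

5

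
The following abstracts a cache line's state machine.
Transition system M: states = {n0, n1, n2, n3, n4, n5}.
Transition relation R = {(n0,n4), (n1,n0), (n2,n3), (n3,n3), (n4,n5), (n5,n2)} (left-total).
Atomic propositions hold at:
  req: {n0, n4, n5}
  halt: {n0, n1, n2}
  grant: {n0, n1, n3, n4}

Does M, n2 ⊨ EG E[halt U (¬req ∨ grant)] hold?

Yes

Sat(¬req) = {n1, n2, n3}
Sat(¬req ∨ grant) = {n0, n1, n2, n3, n4}
E[halt U (¬req ∨ grant)]: least fixpoint, start Z0 = Sat((¬req ∨ grant)) = {n0, n1, n2, n3, n4}, add states in Sat(halt) with some successor in Z. Already a fixed point.
Sat(E[halt U (¬req ∨ grant)]) = {n0, n1, n2, n3, n4}
EG E[halt U (¬req ∨ grant)]: greatest fixpoint, start Z0 = {n0, n1, n2, n3, n4}, keep only states in Sat with some successor in Z. Z1 = {n0, n1, n2, n3}; Z2 = {n1, n2, n3}; Z3 = {n2, n3}; fixed.
Sat(EG E[halt U (¬req ∨ grant)]) = {n2, n3}
n2 ∈ Sat(EG E[halt U (¬req ∨ grant)]) = {n2, n3}, so the formula holds at n2.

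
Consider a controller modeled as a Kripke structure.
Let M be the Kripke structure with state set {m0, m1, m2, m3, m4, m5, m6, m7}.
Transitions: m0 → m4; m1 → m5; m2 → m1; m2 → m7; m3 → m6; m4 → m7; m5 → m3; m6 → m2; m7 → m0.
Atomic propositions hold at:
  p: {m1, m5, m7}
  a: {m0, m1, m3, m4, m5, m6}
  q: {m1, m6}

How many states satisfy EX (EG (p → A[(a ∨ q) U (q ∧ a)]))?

5

Sat(a ∨ q) = {m0, m1, m3, m4, m5, m6}
Sat(q ∧ a) = {m1, m6}
A[(a ∨ q) U (q ∧ a)]: least fixpoint, start Z0 = Sat((q ∧ a)) = {m1, m6}, add states in Sat(a ∨ q) with every successor in Z. Z1 = {m1, m3, m6}; Z2 = {m1, m3, m5, m6}; fixed.
Sat(A[(a ∨ q) U (q ∧ a)]) = {m1, m3, m5, m6}
Sat(p → A[(a ∨ q) U (q ∧ a)]) = {m0, m1, m2, m3, m4, m5, m6}
EG (p → A[(a ∨ q) U (q ∧ a)]): greatest fixpoint, start Z0 = {m0, m1, m2, m3, m4, m5, m6}, keep only states in Sat with some successor in Z. Z1 = {m0, m1, m2, m3, m5, m6}; Z2 = {m1, m2, m3, m5, m6}; fixed.
Sat(EG (p → A[(a ∨ q) U (q ∧ a)])) = {m1, m2, m3, m5, m6}
Sat(EX (EG (p → A[(a ∨ q) U (q ∧ a)]))) = {s : some successor in {m1, m2, m3, m5, m6}} = {m1, m2, m3, m5, m6}
|Sat(EX (EG (p → A[(a ∨ q) U (q ∧ a)])))| = |{m1, m2, m3, m5, m6}| = 5.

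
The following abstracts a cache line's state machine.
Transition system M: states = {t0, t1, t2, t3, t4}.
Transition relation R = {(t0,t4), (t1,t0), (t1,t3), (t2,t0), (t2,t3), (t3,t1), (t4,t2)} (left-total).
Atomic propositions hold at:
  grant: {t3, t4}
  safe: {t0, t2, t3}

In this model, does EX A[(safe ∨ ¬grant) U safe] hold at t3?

Yes

Sat(¬grant) = {t0, t1, t2}
Sat(safe ∨ ¬grant) = {t0, t1, t2, t3}
A[(safe ∨ ¬grant) U safe]: least fixpoint, start Z0 = Sat(safe) = {t0, t2, t3}, add states in Sat(safe ∨ ¬grant) with every successor in Z. Z1 = {t0, t1, t2, t3}; fixed.
Sat(A[(safe ∨ ¬grant) U safe]) = {t0, t1, t2, t3}
Sat(EX A[(safe ∨ ¬grant) U safe]) = {s : some successor in {t0, t1, t2, t3}} = {t1, t2, t3, t4}
t3 ∈ Sat(EX A[(safe ∨ ¬grant) U safe]) = {t1, t2, t3, t4}, so the formula holds at t3.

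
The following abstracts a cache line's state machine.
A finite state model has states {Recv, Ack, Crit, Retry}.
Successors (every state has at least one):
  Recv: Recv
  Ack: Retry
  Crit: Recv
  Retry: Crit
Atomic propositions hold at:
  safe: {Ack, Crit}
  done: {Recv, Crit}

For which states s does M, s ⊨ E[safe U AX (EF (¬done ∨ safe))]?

{Ack, Retry}

Sat(¬done) = {Ack, Retry}
Sat(¬done ∨ safe) = {Ack, Crit, Retry}
EF (¬done ∨ safe): least fixpoint, start Z0 = {Ack, Crit, Retry}, add states with some successor in Z. Already a fixed point.
Sat(EF (¬done ∨ safe)) = {Ack, Crit, Retry}
Sat(AX (EF (¬done ∨ safe))) = {s : every successor in {Ack, Crit, Retry}} = {Ack, Retry}
E[safe U AX (EF (¬done ∨ safe))]: least fixpoint, start Z0 = Sat(AX (EF (¬done ∨ safe))) = {Ack, Retry}, add states in Sat(safe) with some successor in Z. Already a fixed point.
Sat(E[safe U AX (EF (¬done ∨ safe))]) = {Ack, Retry}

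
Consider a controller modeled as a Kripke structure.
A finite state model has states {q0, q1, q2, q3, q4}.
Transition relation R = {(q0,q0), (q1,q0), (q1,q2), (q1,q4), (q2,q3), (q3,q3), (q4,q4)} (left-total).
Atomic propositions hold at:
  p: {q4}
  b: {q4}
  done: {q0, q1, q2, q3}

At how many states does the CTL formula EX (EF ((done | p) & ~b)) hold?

4

Sat(done | p) = {q0, q1, q2, q3, q4}
Sat(~b) = {q0, q1, q2, q3}
Sat((done | p) & ~b) = {q0, q1, q2, q3}
EF ((done | p) & ~b): least fixpoint, start Z0 = {q0, q1, q2, q3}, add states with some successor in Z. Already a fixed point.
Sat(EF ((done | p) & ~b)) = {q0, q1, q2, q3}
Sat(EX (EF ((done | p) & ~b))) = {s : some successor in {q0, q1, q2, q3}} = {q0, q1, q2, q3}
|Sat(EX (EF ((done | p) & ~b)))| = |{q0, q1, q2, q3}| = 4.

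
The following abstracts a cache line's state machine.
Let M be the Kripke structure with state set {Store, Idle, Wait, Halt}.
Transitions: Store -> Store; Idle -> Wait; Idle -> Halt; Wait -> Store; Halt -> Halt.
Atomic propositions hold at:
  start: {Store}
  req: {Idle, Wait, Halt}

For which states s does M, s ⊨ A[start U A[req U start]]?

A[req U start]: least fixpoint, start Z0 = Sat(start) = {Store}, add states in Sat(req) with every successor in Z. Z1 = {Store, Wait}; fixed.
Sat(A[req U start]) = {Store, Wait}
A[start U A[req U start]]: least fixpoint, start Z0 = Sat(A[req U start]) = {Store, Wait}, add states in Sat(start) with every successor in Z. Already a fixed point.
Sat(A[start U A[req U start]]) = {Store, Wait}

{Store, Wait}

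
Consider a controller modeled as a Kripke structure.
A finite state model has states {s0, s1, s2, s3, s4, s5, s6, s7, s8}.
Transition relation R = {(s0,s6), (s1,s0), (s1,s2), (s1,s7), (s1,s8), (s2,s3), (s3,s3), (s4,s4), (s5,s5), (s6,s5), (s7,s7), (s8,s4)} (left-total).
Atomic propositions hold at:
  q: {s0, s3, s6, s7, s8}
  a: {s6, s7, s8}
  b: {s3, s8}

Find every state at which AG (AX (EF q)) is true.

EF q: least fixpoint, start Z0 = {s0, s3, s6, s7, s8}, add states with some successor in Z. Z1 = {s0, s1, s2, s3, s6, s7, s8}; fixed.
Sat(EF q) = {s0, s1, s2, s3, s6, s7, s8}
Sat(AX (EF q)) = {s : every successor in {s0, s1, s2, s3, s6, s7, s8}} = {s0, s1, s2, s3, s7}
AG (AX (EF q)): greatest fixpoint, start Z0 = {s0, s1, s2, s3, s7}, keep only states in Sat with every successor in Z. Z1 = {s2, s3, s7}; fixed.
Sat(AG (AX (EF q))) = {s2, s3, s7}

{s2, s3, s7}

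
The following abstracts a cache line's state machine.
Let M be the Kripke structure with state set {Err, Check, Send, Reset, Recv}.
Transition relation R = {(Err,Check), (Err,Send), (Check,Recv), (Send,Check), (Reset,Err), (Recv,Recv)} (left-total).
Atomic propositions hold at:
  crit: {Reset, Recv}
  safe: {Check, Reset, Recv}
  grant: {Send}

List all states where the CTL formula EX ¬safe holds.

{Err, Reset}

Sat(¬safe) = {Err, Send}
Sat(EX ¬safe) = {s : some successor in {Err, Send}} = {Err, Reset}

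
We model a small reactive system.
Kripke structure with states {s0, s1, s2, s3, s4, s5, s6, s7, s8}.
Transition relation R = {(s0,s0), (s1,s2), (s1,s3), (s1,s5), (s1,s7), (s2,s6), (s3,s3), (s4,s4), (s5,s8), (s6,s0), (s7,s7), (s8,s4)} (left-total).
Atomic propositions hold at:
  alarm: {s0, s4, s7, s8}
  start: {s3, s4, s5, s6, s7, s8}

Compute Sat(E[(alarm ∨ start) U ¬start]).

{s0, s1, s2, s6}

Sat(alarm ∨ start) = {s0, s3, s4, s5, s6, s7, s8}
Sat(¬start) = {s0, s1, s2}
E[(alarm ∨ start) U ¬start]: least fixpoint, start Z0 = Sat(¬start) = {s0, s1, s2}, add states in Sat(alarm ∨ start) with some successor in Z. Z1 = {s0, s1, s2, s6}; fixed.
Sat(E[(alarm ∨ start) U ¬start]) = {s0, s1, s2, s6}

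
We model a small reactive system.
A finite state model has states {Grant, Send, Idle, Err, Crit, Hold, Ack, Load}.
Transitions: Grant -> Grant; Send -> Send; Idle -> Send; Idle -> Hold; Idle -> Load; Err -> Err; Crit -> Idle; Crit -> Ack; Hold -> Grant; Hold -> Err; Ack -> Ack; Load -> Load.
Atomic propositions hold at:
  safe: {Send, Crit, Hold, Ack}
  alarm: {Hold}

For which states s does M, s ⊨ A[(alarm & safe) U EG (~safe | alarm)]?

Sat(alarm & safe) = {Hold}
Sat(~safe) = {Grant, Idle, Err, Load}
Sat(~safe | alarm) = {Grant, Idle, Err, Hold, Load}
EG (~safe | alarm): greatest fixpoint, start Z0 = {Grant, Idle, Err, Hold, Load}, keep only states in Sat with some successor in Z. Already a fixed point.
Sat(EG (~safe | alarm)) = {Grant, Idle, Err, Hold, Load}
A[(alarm & safe) U EG (~safe | alarm)]: least fixpoint, start Z0 = Sat(EG (~safe | alarm)) = {Grant, Idle, Err, Hold, Load}, add states in Sat(alarm & safe) with every successor in Z. Already a fixed point.
Sat(A[(alarm & safe) U EG (~safe | alarm)]) = {Grant, Idle, Err, Hold, Load}

{Grant, Idle, Err, Hold, Load}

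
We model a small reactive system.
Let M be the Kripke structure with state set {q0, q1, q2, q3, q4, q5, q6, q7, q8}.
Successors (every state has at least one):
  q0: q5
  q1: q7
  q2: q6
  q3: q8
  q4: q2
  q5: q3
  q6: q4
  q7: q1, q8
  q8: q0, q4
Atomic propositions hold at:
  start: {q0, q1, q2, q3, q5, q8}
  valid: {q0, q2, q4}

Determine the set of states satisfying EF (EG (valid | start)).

Sat(valid | start) = {q0, q1, q2, q3, q4, q5, q8}
EG (valid | start): greatest fixpoint, start Z0 = {q0, q1, q2, q3, q4, q5, q8}, keep only states in Sat with some successor in Z. Z1 = {q0, q3, q4, q5, q8}; Z2 = {q0, q3, q5, q8}; fixed.
Sat(EG (valid | start)) = {q0, q3, q5, q8}
EF (EG (valid | start)): least fixpoint, start Z0 = {q0, q3, q5, q8}, add states with some successor in Z. Z1 = {q0, q3, q5, q7, q8}; Z2 = {q0, q1, q3, q5, q7, q8}; fixed.
Sat(EF (EG (valid | start))) = {q0, q1, q3, q5, q7, q8}

{q0, q1, q3, q5, q7, q8}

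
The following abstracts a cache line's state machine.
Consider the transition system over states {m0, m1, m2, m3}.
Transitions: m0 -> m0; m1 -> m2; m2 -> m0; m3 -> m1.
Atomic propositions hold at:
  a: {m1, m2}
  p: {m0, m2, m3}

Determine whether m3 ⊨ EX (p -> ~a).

Sat(~a) = {m0, m3}
Sat(p -> ~a) = {m0, m1, m3}
Sat(EX (p -> ~a)) = {s : some successor in {m0, m1, m3}} = {m0, m2, m3}
m3 ∈ Sat(EX (p -> ~a)) = {m0, m2, m3}, so the formula holds at m3.

Yes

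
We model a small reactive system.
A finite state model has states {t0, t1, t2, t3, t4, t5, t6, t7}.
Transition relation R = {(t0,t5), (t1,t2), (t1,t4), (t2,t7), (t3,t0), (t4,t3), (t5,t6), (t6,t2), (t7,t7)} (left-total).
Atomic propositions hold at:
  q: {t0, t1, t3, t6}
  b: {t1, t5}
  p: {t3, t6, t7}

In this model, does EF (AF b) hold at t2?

AF b: least fixpoint, start Z0 = {t1, t5}, add states with every successor in Z. Z1 = {t0, t1, t5}; Z2 = {t0, t1, t3, t5}; Z3 = {t0, t1, t3, t4, t5}; fixed.
Sat(AF b) = {t0, t1, t3, t4, t5}
EF (AF b): least fixpoint, start Z0 = {t0, t1, t3, t4, t5}, add states with some successor in Z. Already a fixed point.
Sat(EF (AF b)) = {t0, t1, t3, t4, t5}
t2 ∉ Sat(EF (AF b)) = {t0, t1, t3, t4, t5}, so the formula does not hold at t2.

No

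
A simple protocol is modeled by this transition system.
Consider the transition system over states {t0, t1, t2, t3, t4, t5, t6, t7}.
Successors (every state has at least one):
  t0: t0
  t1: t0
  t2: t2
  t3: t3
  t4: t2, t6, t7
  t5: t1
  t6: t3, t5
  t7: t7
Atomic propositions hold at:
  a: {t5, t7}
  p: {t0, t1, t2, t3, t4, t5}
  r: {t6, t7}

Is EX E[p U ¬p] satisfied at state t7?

Sat(¬p) = {t6, t7}
E[p U ¬p]: least fixpoint, start Z0 = Sat(¬p) = {t6, t7}, add states in Sat(p) with some successor in Z. Z1 = {t4, t6, t7}; fixed.
Sat(E[p U ¬p]) = {t4, t6, t7}
Sat(EX E[p U ¬p]) = {s : some successor in {t4, t6, t7}} = {t4, t7}
t7 ∈ Sat(EX E[p U ¬p]) = {t4, t7}, so the formula holds at t7.

Yes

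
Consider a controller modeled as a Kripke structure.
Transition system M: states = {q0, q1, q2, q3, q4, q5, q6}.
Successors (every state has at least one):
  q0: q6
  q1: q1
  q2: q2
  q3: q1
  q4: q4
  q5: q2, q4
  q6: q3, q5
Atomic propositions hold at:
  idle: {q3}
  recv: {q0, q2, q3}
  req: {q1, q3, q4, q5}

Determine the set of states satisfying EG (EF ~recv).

{q0, q1, q3, q4, q5, q6}

Sat(~recv) = {q1, q4, q5, q6}
EF ~recv: least fixpoint, start Z0 = {q1, q4, q5, q6}, add states with some successor in Z. Z1 = {q0, q1, q3, q4, q5, q6}; fixed.
Sat(EF ~recv) = {q0, q1, q3, q4, q5, q6}
EG (EF ~recv): greatest fixpoint, start Z0 = {q0, q1, q3, q4, q5, q6}, keep only states in Sat with some successor in Z. Already a fixed point.
Sat(EG (EF ~recv)) = {q0, q1, q3, q4, q5, q6}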